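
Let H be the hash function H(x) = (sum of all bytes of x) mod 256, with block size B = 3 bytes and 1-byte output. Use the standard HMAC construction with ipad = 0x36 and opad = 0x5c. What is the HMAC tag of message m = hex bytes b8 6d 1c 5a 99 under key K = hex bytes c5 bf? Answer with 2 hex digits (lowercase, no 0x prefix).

be

Key hex bytes c5 bf is 2 bytes ≤ B = 3; zero-pad to 3 bytes: K' = c5 bf 00.
K' ⊕ ipad = f3 89 36.  K' ⊕ opad = 99 e3 5c.
Inner input = (K'⊕ipad) ∥ m = f3 89 36 ∥ b8 6d 1c 5a 99.
Inner hash: sum = 243+137+54+184+109+28+90+153 = 998; mod 256 = 230 → e6.
Outer input = (K'⊕opad) ∥ inner = 99 e3 5c ∥ e6.
Outer hash (tag): sum = 153+227+92+230 = 702; mod 256 = 190 → be.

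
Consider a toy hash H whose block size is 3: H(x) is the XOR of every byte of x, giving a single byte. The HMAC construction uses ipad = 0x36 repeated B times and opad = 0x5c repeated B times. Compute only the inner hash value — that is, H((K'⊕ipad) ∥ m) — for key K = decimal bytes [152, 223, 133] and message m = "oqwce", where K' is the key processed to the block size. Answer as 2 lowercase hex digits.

Key decimal bytes [152, 223, 133] = 98 df 85 is exactly B = 3 bytes: K' = 98 df 85.
K' ⊕ ipad = ae e9 b3.
Inner input = ae e9 b3 ∥ 6f 71 77 63 65.
Inner hash: XOR ae⊕e9⊕b3⊕6f⊕71⊕77⊕63⊕65 = 9b.

9b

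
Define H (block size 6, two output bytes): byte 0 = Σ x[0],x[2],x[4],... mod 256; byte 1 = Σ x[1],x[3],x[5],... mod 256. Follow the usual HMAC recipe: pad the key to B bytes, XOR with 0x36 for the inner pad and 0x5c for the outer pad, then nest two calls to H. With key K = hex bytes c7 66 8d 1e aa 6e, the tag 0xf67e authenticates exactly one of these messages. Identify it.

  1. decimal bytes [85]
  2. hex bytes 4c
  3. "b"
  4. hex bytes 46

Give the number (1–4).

2

Key hex bytes c7 66 8d 1e aa 6e is exactly B = 6 bytes: K' = c7 66 8d 1e aa 6e.
K' ⊕ ipad = f1 50 bb 28 9c 58; K' ⊕ opad = 9b 3a d1 42 f6 32.
m1: inner = H(f1 50 bb 28 9c 58 55) = 9d d0; tag = H(9b 3a d1 42 f6 32 9d d0) = ff7e
m2: inner = H(f1 50 bb 28 9c 58 4c) = 94 d0; tag = H(9b 3a d1 42 f6 32 94 d0) = f67e ← matches
m3: inner = H(f1 50 bb 28 9c 58 62) = aa d0; tag = H(9b 3a d1 42 f6 32 aa d0) = 0c7e
m4: inner = H(f1 50 bb 28 9c 58 46) = 8e d0; tag = H(9b 3a d1 42 f6 32 8e d0) = f07e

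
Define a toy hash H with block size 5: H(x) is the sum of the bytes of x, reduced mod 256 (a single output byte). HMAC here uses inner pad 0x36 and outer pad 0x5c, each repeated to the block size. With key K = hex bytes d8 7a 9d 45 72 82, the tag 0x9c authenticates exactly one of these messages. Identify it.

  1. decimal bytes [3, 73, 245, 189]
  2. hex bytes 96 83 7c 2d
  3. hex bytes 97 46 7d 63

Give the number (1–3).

Key hex bytes d8 7a 9d 45 72 82 is 6 bytes > B = 5, so hash it first: H(key) = 28, then zero-pad to 5 bytes: K' = 28 00 00 00 00.
K' ⊕ ipad = 1e 36 36 36 36; K' ⊕ opad = 74 5c 5c 5c 5c.
m1: inner = H(1e 36 36 36 36 03 49 f5 bd) = f4; tag = H(74 5c 5c 5c 5c f4) = d8
m2: inner = H(1e 36 36 36 36 96 83 7c 2d) = b8; tag = H(74 5c 5c 5c 5c b8) = 9c ← matches
m3: inner = H(1e 36 36 36 36 97 46 7d 63) = b3; tag = H(74 5c 5c 5c 5c b3) = 97

2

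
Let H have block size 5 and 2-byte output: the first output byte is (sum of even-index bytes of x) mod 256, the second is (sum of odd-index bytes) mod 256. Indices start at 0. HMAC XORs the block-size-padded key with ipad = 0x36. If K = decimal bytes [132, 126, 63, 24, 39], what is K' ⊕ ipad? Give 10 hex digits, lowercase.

Key decimal bytes [132, 126, 63, 24, 39] = 84 7e 3f 18 27 is exactly B = 5 bytes: K' = 84 7e 3f 18 27.
XOR each byte with 0x36: 84⊕36=b2, 7e⊕36=48, 3f⊕36=09, 18⊕36=2e, 27⊕36=11.

b248092e11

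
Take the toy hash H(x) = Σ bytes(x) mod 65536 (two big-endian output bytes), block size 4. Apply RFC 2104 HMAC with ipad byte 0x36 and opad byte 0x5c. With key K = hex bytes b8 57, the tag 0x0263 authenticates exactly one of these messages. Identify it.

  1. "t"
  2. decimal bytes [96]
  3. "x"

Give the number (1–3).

Key hex bytes b8 57 is 2 bytes ≤ B = 4; zero-pad to 4 bytes: K' = b8 57 00 00.
K' ⊕ ipad = 8e 61 36 36; K' ⊕ opad = e4 0b 5c 5c.
m1: inner = H(8e 61 36 36 74) = 01 cf; tag = H(e4 0b 5c 5c 01 cf) = 0277
m2: inner = H(8e 61 36 36 60) = 01 bb; tag = H(e4 0b 5c 5c 01 bb) = 0263 ← matches
m3: inner = H(8e 61 36 36 78) = 01 d3; tag = H(e4 0b 5c 5c 01 d3) = 027b

2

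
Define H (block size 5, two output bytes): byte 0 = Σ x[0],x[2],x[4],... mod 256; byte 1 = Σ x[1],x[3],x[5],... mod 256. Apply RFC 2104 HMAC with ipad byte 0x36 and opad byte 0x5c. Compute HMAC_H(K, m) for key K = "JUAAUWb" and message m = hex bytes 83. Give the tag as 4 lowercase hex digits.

Key "JUAAUWb" = 4a 55 41 41 55 57 62 is 7 bytes > B = 5, so hash it first: H(key) = 42 ed, then zero-pad to 5 bytes: K' = 42 ed 00 00 00.
K' ⊕ ipad = 74 db 36 36 36.  K' ⊕ opad = 1e b1 5c 5c 5c.
Inner input = (K'⊕ipad) ∥ m = 74 db 36 36 36 ∥ 83.
Inner hash: even-index sum = 224 mod 256 = 224; odd-index sum = 404 mod 256 = 148 → e0 94.
Outer input = (K'⊕opad) ∥ inner = 1e b1 5c 5c 5c ∥ e0 94.
Outer hash (tag): even-index sum = 362 mod 256 = 106; odd-index sum = 493 mod 256 = 237 → 6a ed.

6aed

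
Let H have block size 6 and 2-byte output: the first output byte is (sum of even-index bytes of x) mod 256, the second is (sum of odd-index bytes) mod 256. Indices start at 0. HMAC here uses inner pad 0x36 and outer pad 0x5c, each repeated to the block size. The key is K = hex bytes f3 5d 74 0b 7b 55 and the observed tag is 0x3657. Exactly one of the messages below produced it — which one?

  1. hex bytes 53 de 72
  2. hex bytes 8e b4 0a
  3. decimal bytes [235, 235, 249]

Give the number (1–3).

Key hex bytes f3 5d 74 0b 7b 55 is exactly B = 6 bytes: K' = f3 5d 74 0b 7b 55.
K' ⊕ ipad = c5 6b 42 3d 4d 63; K' ⊕ opad = af 01 28 57 27 09.
m1: inner = H(c5 6b 42 3d 4d 63 53 de 72) = 19 e9; tag = H(af 01 28 57 27 09 19 e9) = 174a
m2: inner = H(c5 6b 42 3d 4d 63 8e b4 0a) = ec bf; tag = H(af 01 28 57 27 09 ec bf) = ea20
m3: inner = H(c5 6b 42 3d 4d 63 eb eb f9) = 38 f6; tag = H(af 01 28 57 27 09 38 f6) = 3657 ← matches

3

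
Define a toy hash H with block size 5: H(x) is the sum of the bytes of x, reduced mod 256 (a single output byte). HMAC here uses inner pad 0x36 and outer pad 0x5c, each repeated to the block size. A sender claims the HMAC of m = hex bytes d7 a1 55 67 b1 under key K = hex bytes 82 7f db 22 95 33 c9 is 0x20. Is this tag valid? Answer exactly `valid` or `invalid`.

Key hex bytes 82 7f db 22 95 33 c9 is 7 bytes > B = 5, so hash it first: H(key) = 8f, then zero-pad to 5 bytes: K' = 8f 00 00 00 00.
K' ⊕ ipad = b9 36 36 36 36; K' ⊕ opad = d3 5c 5c 5c 5c.
Inner hash: sum = 185+54+54+54+54+215+161+85+103+177 = 1142; mod 256 = 118 → 76.
Outer hash (recomputed tag): sum = 211+92+92+92+92+118 = 697; mod 256 = 185 → b9.
Recomputed tag = b9; claimed = 20 → mismatch.

invalid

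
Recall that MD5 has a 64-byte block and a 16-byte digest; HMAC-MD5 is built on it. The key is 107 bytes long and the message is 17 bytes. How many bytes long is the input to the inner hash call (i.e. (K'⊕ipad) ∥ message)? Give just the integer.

Key is 107 > 64 bytes, so it is hashed to 16 bytes then zero-padded to 64: |K'| = 64.
Inner input = (K'⊕ipad) ∥ m → 64 + 17 = 81 bytes.

81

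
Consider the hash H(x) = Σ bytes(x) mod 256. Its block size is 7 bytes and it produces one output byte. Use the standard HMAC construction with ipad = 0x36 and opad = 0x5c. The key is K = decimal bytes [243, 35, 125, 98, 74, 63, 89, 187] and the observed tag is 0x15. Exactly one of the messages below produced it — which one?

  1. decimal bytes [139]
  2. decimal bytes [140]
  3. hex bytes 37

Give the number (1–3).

3

Key decimal bytes [243, 35, 125, 98, 74, 63, 89, 187] = f3 23 7d 62 4a 3f 59 bb is 8 bytes > B = 7, so hash it first: H(key) = 92, then zero-pad to 7 bytes: K' = 92 00 00 00 00 00 00.
K' ⊕ ipad = a4 36 36 36 36 36 36; K' ⊕ opad = ce 5c 5c 5c 5c 5c 5c.
m1: inner = H(a4 36 36 36 36 36 36 8b) = 73; tag = H(ce 5c 5c 5c 5c 5c 5c 73) = 69
m2: inner = H(a4 36 36 36 36 36 36 8c) = 74; tag = H(ce 5c 5c 5c 5c 5c 5c 74) = 6a
m3: inner = H(a4 36 36 36 36 36 36 37) = 1f; tag = H(ce 5c 5c 5c 5c 5c 5c 1f) = 15 ← matches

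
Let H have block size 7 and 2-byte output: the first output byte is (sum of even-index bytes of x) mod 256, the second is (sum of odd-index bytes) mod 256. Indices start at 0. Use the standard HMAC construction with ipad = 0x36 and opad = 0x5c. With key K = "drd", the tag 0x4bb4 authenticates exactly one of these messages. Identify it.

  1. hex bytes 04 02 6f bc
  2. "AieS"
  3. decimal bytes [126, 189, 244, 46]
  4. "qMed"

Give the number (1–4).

Key "drd" = 64 72 64 is 3 bytes ≤ B = 7; zero-pad to 7 bytes: K' = 64 72 64 00 00 00 00.
K' ⊕ ipad = 52 44 52 36 36 36 36; K' ⊕ opad = 38 2e 38 5c 5c 5c 5c.
m1: inner = H(52 44 52 36 36 36 36 04 02 6f bc) = ce 23; tag = H(38 2e 38 5c 5c 5c 5c ce 23) = 4bb4 ← matches
m2: inner = H(52 44 52 36 36 36 36 41 69 65 53) = cc 56; tag = H(38 2e 38 5c 5c 5c 5c cc 56) = 7eb2
m3: inner = H(52 44 52 36 36 36 36 7e bd f4 2e) = fb 22; tag = H(38 2e 38 5c 5c 5c 5c fb 22) = 4ae1
m4: inner = H(52 44 52 36 36 36 36 71 4d 65 64) = c1 86; tag = H(38 2e 38 5c 5c 5c 5c c1 86) = aea7

1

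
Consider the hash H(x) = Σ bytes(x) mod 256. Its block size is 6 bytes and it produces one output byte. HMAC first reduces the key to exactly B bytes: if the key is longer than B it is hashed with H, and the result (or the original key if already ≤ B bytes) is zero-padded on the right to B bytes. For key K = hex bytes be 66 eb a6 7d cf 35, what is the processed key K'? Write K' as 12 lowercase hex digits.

|K| = 7 > B = 6, so first hash the key.
H(K): sum = 190+102+235+166+125+207+53 = 1078; mod 256 = 54 → 36.
Zero-pad H(K) = 36 to 6 bytes: K' = 36 00 00 00 00 00.

360000000000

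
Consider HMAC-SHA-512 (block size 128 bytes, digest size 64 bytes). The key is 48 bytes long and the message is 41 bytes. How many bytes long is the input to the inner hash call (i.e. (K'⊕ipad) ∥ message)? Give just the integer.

Key is 48 ≤ 128 bytes, zero-padded: |K'| = 128.
Inner input = (K'⊕ipad) ∥ m → 128 + 41 = 169 bytes.

169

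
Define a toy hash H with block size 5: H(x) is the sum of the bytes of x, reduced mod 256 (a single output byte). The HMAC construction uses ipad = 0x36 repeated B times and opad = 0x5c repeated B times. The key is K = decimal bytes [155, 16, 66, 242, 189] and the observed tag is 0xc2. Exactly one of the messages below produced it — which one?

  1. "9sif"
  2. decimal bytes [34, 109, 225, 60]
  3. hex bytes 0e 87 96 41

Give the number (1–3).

Key decimal bytes [155, 16, 66, 242, 189] = 9b 10 42 f2 bd is exactly B = 5 bytes: K' = 9b 10 42 f2 bd.
K' ⊕ ipad = ad 26 74 c4 8b; K' ⊕ opad = c7 4c 1e ae e1.
m1: inner = H(ad 26 74 c4 8b 39 73 69 66) = 11; tag = H(c7 4c 1e ae e1 11) = d1
m2: inner = H(ad 26 74 c4 8b 22 6d e1 3c) = 42; tag = H(c7 4c 1e ae e1 42) = 02
m3: inner = H(ad 26 74 c4 8b 0e 87 96 41) = 02; tag = H(c7 4c 1e ae e1 02) = c2 ← matches

3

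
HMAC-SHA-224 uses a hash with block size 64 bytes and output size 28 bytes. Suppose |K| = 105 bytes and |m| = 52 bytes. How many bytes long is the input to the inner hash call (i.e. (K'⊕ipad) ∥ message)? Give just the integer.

116

Key is 105 > 64 bytes, so it is hashed to 28 bytes then zero-padded to 64: |K'| = 64.
Inner input = (K'⊕ipad) ∥ m → 64 + 52 = 116 bytes.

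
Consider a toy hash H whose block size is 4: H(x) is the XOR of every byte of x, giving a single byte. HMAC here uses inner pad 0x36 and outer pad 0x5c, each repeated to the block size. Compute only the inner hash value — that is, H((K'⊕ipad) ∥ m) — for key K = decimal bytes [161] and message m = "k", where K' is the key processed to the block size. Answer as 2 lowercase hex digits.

ca

Key decimal bytes [161] = a1 is 1 byte ≤ B = 4; zero-pad to 4 bytes: K' = a1 00 00 00.
K' ⊕ ipad = 97 36 36 36.
Inner input = 97 36 36 36 ∥ 6b.
Inner hash: XOR 97⊕36⊕36⊕36⊕6b = ca.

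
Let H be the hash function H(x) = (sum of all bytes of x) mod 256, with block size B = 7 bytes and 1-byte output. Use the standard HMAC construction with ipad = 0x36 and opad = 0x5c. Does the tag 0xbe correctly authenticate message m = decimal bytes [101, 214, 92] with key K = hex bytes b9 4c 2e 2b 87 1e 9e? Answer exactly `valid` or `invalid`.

invalid

Key hex bytes b9 4c 2e 2b 87 1e 9e is exactly B = 7 bytes: K' = b9 4c 2e 2b 87 1e 9e.
K' ⊕ ipad = 8f 7a 18 1d b1 28 a8; K' ⊕ opad = e5 10 72 77 db 42 c2.
Inner hash: sum = 143+122+24+29+177+40+168+101+214+92 = 1110; mod 256 = 86 → 56.
Outer hash (recomputed tag): sum = 229+16+114+119+219+66+194+86 = 1043; mod 256 = 19 → 13.
Recomputed tag = 13; claimed = be → mismatch.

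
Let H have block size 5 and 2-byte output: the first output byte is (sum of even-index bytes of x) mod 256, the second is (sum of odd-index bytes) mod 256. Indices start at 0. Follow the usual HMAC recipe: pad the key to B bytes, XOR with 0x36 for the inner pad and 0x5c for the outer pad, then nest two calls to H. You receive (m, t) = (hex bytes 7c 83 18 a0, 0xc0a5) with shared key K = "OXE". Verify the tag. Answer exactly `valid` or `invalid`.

Key "OXE" = 4f 58 45 is 3 bytes ≤ B = 5; zero-pad to 5 bytes: K' = 4f 58 45 00 00.
K' ⊕ ipad = 79 6e 73 36 36; K' ⊕ opad = 13 04 19 5c 5c.
Inner hash: even-index sum = 581 mod 256 = 69; odd-index sum = 312 mod 256 = 56 → 45 38.
Outer hash (recomputed tag): even-index sum = 192 mod 256 = 192; odd-index sum = 165 mod 256 = 165 → c0 a5.
Recomputed tag = c0a5; claimed = c0a5 → match.

valid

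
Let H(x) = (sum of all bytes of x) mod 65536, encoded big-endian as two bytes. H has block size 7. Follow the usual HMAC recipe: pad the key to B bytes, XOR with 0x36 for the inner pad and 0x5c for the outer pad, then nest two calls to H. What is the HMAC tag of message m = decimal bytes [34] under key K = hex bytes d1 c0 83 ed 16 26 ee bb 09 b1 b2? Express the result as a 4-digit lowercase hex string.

02f9

Key hex bytes d1 c0 83 ed 16 26 ee bb 09 b1 b2 is 11 bytes > B = 7, so hash it first: H(key) = 06 52, then zero-pad to 7 bytes: K' = 06 52 00 00 00 00 00.
K' ⊕ ipad = 30 64 36 36 36 36 36.  K' ⊕ opad = 5a 0e 5c 5c 5c 5c 5c.
Inner input = (K'⊕ipad) ∥ m = 30 64 36 36 36 36 36 ∥ 22.
Inner hash: sum = 48+100+54+54+54+54+54+34 = 452 → 01 c4.
Outer input = (K'⊕opad) ∥ inner = 5a 0e 5c 5c 5c 5c 5c ∥ 01 c4.
Outer hash (tag): sum = 90+14+92+92+92+92+92+1+196 = 761 → 02 f9.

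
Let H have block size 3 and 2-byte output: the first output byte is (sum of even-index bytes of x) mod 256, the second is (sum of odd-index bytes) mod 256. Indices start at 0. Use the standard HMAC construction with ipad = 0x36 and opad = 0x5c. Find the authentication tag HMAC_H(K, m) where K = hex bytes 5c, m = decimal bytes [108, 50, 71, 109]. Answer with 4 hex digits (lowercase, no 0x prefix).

Key hex bytes 5c is 1 byte ≤ B = 3; zero-pad to 3 bytes: K' = 5c 00 00.
K' ⊕ ipad = 6a 36 36.  K' ⊕ opad = 00 5c 5c.
Inner input = (K'⊕ipad) ∥ m = 6a 36 36 ∥ 6c 32 47 6d.
Inner hash: even-index sum = 319 mod 256 = 63; odd-index sum = 233 mod 256 = 233 → 3f e9.
Outer input = (K'⊕opad) ∥ inner = 00 5c 5c ∥ 3f e9.
Outer hash (tag): even-index sum = 325 mod 256 = 69; odd-index sum = 155 mod 256 = 155 → 45 9b.

459b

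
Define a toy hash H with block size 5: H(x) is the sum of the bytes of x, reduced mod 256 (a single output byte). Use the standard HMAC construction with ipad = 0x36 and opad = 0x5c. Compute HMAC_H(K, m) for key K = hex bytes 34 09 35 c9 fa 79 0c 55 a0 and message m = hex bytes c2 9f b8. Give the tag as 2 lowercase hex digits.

ed

Key hex bytes 34 09 35 c9 fa 79 0c 55 a0 is 9 bytes > B = 5, so hash it first: H(key) = af, then zero-pad to 5 bytes: K' = af 00 00 00 00.
K' ⊕ ipad = 99 36 36 36 36.  K' ⊕ opad = f3 5c 5c 5c 5c.
Inner input = (K'⊕ipad) ∥ m = 99 36 36 36 36 ∥ c2 9f b8.
Inner hash: sum = 153+54+54+54+54+194+159+184 = 906; mod 256 = 138 → 8a.
Outer input = (K'⊕opad) ∥ inner = f3 5c 5c 5c 5c ∥ 8a.
Outer hash (tag): sum = 243+92+92+92+92+138 = 749; mod 256 = 237 → ed.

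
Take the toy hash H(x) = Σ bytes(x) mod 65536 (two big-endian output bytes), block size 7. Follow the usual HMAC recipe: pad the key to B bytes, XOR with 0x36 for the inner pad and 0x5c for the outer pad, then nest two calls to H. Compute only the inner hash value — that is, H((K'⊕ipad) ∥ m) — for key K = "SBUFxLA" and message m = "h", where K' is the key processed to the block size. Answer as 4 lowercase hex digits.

Key "SBUFxLA" = 53 42 55 46 78 4c 41 is exactly B = 7 bytes: K' = 53 42 55 46 78 4c 41.
K' ⊕ ipad = 65 74 63 70 4e 7a 77.
Inner input = 65 74 63 70 4e 7a 77 ∥ 68.
Inner hash: sum = 101+116+99+112+78+122+119+104 = 851 → 03 53.

0353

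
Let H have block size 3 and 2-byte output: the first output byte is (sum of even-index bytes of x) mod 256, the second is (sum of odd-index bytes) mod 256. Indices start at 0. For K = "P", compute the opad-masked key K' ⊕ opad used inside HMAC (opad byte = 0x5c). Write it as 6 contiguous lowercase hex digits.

Key "P" = 50 is 1 byte ≤ B = 3; zero-pad to 3 bytes: K' = 50 00 00.
XOR each byte with 0x5c: 50⊕5c=0c, 00⊕5c=5c, 00⊕5c=5c.

0c5c5c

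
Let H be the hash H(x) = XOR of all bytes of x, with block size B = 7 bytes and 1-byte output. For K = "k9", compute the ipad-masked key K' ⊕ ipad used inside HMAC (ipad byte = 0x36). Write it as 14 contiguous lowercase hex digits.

5d0f3636363636

Key "k9" = 6b 39 is 2 bytes ≤ B = 7; zero-pad to 7 bytes: K' = 6b 39 00 00 00 00 00.
XOR each byte with 0x36: 6b⊕36=5d, 39⊕36=0f, 00⊕36=36, 00⊕36=36, 00⊕36=36, 00⊕36=36, 00⊕36=36.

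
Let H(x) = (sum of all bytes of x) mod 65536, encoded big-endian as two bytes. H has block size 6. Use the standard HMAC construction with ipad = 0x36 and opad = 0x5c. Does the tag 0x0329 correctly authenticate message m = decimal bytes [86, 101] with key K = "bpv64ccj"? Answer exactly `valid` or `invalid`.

Key "bpv64ccj" = 62 70 76 36 34 63 63 6a is 8 bytes > B = 6, so hash it first: H(key) = 02 e2, then zero-pad to 6 bytes: K' = 02 e2 00 00 00 00.
K' ⊕ ipad = 34 d4 36 36 36 36; K' ⊕ opad = 5e be 5c 5c 5c 5c.
Inner hash: sum = 52+212+54+54+54+54+86+101 = 667 → 02 9b.
Outer hash (recomputed tag): sum = 94+190+92+92+92+92+2+155 = 809 → 03 29.
Recomputed tag = 0329; claimed = 0329 → match.

valid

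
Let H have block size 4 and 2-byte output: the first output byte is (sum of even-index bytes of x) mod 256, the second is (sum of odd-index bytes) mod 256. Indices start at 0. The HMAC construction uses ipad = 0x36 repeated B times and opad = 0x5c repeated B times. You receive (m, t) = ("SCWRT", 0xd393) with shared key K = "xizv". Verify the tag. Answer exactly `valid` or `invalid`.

Key "xizv" = 78 69 7a 76 is exactly B = 4 bytes: K' = 78 69 7a 76.
K' ⊕ ipad = 4e 5f 4c 40; K' ⊕ opad = 24 35 26 2a.
Inner hash: even-index sum = 408 mod 256 = 152; odd-index sum = 308 mod 256 = 52 → 98 34.
Outer hash (recomputed tag): even-index sum = 226 mod 256 = 226; odd-index sum = 147 mod 256 = 147 → e2 93.
Recomputed tag = e293; claimed = d393 → mismatch.

invalid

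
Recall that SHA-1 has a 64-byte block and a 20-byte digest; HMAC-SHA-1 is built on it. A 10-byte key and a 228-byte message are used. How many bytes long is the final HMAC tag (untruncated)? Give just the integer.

20

The tag is one SHA-1 digest: 20 bytes.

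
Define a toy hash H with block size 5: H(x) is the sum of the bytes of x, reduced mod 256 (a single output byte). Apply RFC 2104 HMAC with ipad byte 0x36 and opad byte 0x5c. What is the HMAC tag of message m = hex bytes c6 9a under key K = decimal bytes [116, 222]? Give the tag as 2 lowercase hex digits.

ea

Key decimal bytes [116, 222] = 74 de is 2 bytes ≤ B = 5; zero-pad to 5 bytes: K' = 74 de 00 00 00.
K' ⊕ ipad = 42 e8 36 36 36.  K' ⊕ opad = 28 82 5c 5c 5c.
Inner input = (K'⊕ipad) ∥ m = 42 e8 36 36 36 ∥ c6 9a.
Inner hash: sum = 66+232+54+54+54+198+154 = 812; mod 256 = 44 → 2c.
Outer input = (K'⊕opad) ∥ inner = 28 82 5c 5c 5c ∥ 2c.
Outer hash (tag): sum = 40+130+92+92+92+44 = 490; mod 256 = 234 → ea.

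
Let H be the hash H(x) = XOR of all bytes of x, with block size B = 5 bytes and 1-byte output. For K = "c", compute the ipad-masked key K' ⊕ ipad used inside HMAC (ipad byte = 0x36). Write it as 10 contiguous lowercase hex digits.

Key "c" = 63 is 1 byte ≤ B = 5; zero-pad to 5 bytes: K' = 63 00 00 00 00.
XOR each byte with 0x36: 63⊕36=55, 00⊕36=36, 00⊕36=36, 00⊕36=36, 00⊕36=36.

5536363636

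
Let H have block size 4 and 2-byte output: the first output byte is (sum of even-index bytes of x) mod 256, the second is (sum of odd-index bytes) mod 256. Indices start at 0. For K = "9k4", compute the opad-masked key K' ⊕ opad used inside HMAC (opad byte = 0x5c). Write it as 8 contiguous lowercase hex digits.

6537685c

Key "9k4" = 39 6b 34 is 3 bytes ≤ B = 4; zero-pad to 4 bytes: K' = 39 6b 34 00.
XOR each byte with 0x5c: 39⊕5c=65, 6b⊕5c=37, 34⊕5c=68, 00⊕5c=5c.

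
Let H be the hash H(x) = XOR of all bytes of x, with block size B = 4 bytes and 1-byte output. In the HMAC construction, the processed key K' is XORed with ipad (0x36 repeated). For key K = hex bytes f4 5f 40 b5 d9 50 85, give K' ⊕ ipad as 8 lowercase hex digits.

64363636

Key hex bytes f4 5f 40 b5 d9 50 85 is 7 bytes > B = 4, so hash it first: H(key) = 52, then zero-pad to 4 bytes: K' = 52 00 00 00.
XOR each byte with 0x36: 52⊕36=64, 00⊕36=36, 00⊕36=36, 00⊕36=36.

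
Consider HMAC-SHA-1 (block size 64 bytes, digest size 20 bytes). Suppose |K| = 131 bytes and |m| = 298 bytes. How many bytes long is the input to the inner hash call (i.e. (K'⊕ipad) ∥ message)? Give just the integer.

Key is 131 > 64 bytes, so it is hashed to 20 bytes then zero-padded to 64: |K'| = 64.
Inner input = (K'⊕ipad) ∥ m → 64 + 298 = 362 bytes.

362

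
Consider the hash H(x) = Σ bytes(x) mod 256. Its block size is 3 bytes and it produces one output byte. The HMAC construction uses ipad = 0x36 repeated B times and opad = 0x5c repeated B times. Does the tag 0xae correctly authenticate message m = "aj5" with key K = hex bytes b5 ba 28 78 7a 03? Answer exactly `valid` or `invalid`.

valid

Key hex bytes b5 ba 28 78 7a 03 is 6 bytes > B = 3, so hash it first: H(key) = 8c, then zero-pad to 3 bytes: K' = 8c 00 00.
K' ⊕ ipad = ba 36 36; K' ⊕ opad = d0 5c 5c.
Inner hash: sum = 186+54+54+97+106+53 = 550; mod 256 = 38 → 26.
Outer hash (recomputed tag): sum = 208+92+92+38 = 430; mod 256 = 174 → ae.
Recomputed tag = ae; claimed = ae → match.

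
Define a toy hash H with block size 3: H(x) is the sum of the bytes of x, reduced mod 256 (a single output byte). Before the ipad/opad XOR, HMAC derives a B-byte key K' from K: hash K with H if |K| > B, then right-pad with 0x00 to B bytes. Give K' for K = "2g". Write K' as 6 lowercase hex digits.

Key "2g" = 32 67 is 2 bytes ≤ B = 3; zero-pad to 3 bytes: K' = 32 67 00.

326700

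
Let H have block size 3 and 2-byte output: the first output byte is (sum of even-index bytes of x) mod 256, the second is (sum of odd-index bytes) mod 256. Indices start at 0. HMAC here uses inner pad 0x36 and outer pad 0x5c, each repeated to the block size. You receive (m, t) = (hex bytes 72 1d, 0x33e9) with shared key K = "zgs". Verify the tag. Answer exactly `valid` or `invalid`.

invalid

Key "zgs" = 7a 67 73 is exactly B = 3 bytes: K' = 7a 67 73.
K' ⊕ ipad = 4c 51 45; K' ⊕ opad = 26 3b 2f.
Inner hash: even-index sum = 174 mod 256 = 174; odd-index sum = 195 mod 256 = 195 → ae c3.
Outer hash (recomputed tag): even-index sum = 280 mod 256 = 24; odd-index sum = 233 mod 256 = 233 → 18 e9.
Recomputed tag = 18e9; claimed = 33e9 → mismatch.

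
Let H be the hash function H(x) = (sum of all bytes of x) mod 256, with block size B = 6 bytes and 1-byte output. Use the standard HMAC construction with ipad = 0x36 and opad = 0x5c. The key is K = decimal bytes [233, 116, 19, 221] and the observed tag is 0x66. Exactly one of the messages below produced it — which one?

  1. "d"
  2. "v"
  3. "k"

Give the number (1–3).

1

Key decimal bytes [233, 116, 19, 221] = e9 74 13 dd is 4 bytes ≤ B = 6; zero-pad to 6 bytes: K' = e9 74 13 dd 00 00.
K' ⊕ ipad = df 42 25 eb 36 36; K' ⊕ opad = b5 28 4f 81 5c 5c.
m1: inner = H(df 42 25 eb 36 36 64) = 01; tag = H(b5 28 4f 81 5c 5c 01) = 66 ← matches
m2: inner = H(df 42 25 eb 36 36 76) = 13; tag = H(b5 28 4f 81 5c 5c 13) = 78
m3: inner = H(df 42 25 eb 36 36 6b) = 08; tag = H(b5 28 4f 81 5c 5c 08) = 6d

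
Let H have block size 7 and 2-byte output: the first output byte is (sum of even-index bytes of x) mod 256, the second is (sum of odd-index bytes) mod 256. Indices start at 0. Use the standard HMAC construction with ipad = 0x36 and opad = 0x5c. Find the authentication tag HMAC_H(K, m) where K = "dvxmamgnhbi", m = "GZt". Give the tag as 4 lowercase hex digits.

7a73

Key "dvxmamgnhbi" = 64 76 78 6d 61 6d 67 6e 68 62 69 is 11 bytes > B = 7, so hash it first: H(key) = 75 20, then zero-pad to 7 bytes: K' = 75 20 00 00 00 00 00.
K' ⊕ ipad = 43 16 36 36 36 36 36.  K' ⊕ opad = 29 7c 5c 5c 5c 5c 5c.
Inner input = (K'⊕ipad) ∥ m = 43 16 36 36 36 36 36 ∥ 47 5a 74.
Inner hash: even-index sum = 319 mod 256 = 63; odd-index sum = 317 mod 256 = 61 → 3f 3d.
Outer input = (K'⊕opad) ∥ inner = 29 7c 5c 5c 5c 5c 5c ∥ 3f 3d.
Outer hash (tag): even-index sum = 378 mod 256 = 122; odd-index sum = 371 mod 256 = 115 → 7a 73.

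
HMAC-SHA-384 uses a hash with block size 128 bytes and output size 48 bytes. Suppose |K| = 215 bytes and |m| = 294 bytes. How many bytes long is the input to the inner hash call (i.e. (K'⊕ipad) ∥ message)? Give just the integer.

422

Key is 215 > 128 bytes, so it is hashed to 48 bytes then zero-padded to 128: |K'| = 128.
Inner input = (K'⊕ipad) ∥ m → 128 + 294 = 422 bytes.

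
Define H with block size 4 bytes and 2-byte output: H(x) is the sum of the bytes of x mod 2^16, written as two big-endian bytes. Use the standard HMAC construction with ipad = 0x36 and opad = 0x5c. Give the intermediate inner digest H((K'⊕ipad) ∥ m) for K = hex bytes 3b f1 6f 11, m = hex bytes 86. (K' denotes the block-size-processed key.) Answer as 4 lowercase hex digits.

Key hex bytes 3b f1 6f 11 is exactly B = 4 bytes: K' = 3b f1 6f 11.
K' ⊕ ipad = 0d c7 59 27.
Inner input = 0d c7 59 27 ∥ 86.
Inner hash: sum = 13+199+89+39+134 = 474 → 01 da.

01da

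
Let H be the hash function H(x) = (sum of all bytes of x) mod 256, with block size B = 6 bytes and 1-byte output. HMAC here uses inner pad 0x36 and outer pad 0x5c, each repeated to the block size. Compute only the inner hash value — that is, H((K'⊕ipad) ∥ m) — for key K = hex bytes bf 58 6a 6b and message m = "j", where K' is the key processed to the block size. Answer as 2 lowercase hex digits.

Key hex bytes bf 58 6a 6b is 4 bytes ≤ B = 6; zero-pad to 6 bytes: K' = bf 58 6a 6b 00 00.
K' ⊕ ipad = 89 6e 5c 5d 36 36.
Inner input = 89 6e 5c 5d 36 36 ∥ 6a.
Inner hash: sum = 137+110+92+93+54+54+106 = 646; mod 256 = 134 → 86.

86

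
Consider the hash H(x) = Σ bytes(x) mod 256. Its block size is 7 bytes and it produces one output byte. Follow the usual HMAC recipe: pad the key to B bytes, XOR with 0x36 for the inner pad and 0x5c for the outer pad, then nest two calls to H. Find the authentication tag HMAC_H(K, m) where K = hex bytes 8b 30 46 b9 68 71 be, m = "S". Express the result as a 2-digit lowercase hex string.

Key hex bytes 8b 30 46 b9 68 71 be is exactly B = 7 bytes: K' = 8b 30 46 b9 68 71 be.
K' ⊕ ipad = bd 06 70 8f 5e 47 88.  K' ⊕ opad = d7 6c 1a e5 34 2d e2.
Inner input = (K'⊕ipad) ∥ m = bd 06 70 8f 5e 47 88 ∥ 53.
Inner hash: sum = 189+6+112+143+94+71+136+83 = 834; mod 256 = 66 → 42.
Outer input = (K'⊕opad) ∥ inner = d7 6c 1a e5 34 2d e2 ∥ 42.
Outer hash (tag): sum = 215+108+26+229+52+45+226+66 = 967; mod 256 = 199 → c7.

c7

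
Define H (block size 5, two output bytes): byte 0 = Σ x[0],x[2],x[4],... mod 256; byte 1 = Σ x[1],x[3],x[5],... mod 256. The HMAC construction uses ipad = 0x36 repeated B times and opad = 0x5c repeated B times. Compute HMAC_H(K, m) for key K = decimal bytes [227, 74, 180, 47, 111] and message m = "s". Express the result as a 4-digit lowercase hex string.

Key decimal bytes [227, 74, 180, 47, 111] = e3 4a b4 2f 6f is exactly B = 5 bytes: K' = e3 4a b4 2f 6f.
K' ⊕ ipad = d5 7c 82 19 59.  K' ⊕ opad = bf 16 e8 73 33.
Inner input = (K'⊕ipad) ∥ m = d5 7c 82 19 59 ∥ 73.
Inner hash: even-index sum = 432 mod 256 = 176; odd-index sum = 264 mod 256 = 8 → b0 08.
Outer input = (K'⊕opad) ∥ inner = bf 16 e8 73 33 ∥ b0 08.
Outer hash (tag): even-index sum = 482 mod 256 = 226; odd-index sum = 313 mod 256 = 57 → e2 39.

e239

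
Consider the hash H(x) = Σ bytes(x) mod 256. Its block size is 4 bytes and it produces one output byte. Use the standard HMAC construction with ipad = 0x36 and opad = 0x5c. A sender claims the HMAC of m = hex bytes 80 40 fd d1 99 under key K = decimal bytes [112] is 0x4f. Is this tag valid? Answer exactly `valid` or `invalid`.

Key decimal bytes [112] = 70 is 1 byte ≤ B = 4; zero-pad to 4 bytes: K' = 70 00 00 00.
K' ⊕ ipad = 46 36 36 36; K' ⊕ opad = 2c 5c 5c 5c.
Inner hash: sum = 70+54+54+54+128+64+253+209+153 = 1039; mod 256 = 15 → 0f.
Outer hash (recomputed tag): sum = 44+92+92+92+15 = 335; mod 256 = 79 → 4f.
Recomputed tag = 4f; claimed = 4f → match.

valid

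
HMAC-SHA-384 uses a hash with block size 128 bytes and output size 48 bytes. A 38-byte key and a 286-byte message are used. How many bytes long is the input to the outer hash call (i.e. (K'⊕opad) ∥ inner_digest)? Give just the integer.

176

Key is 38 ≤ 128 bytes, zero-padded: |K'| = 128.
Outer input = (K'⊕opad) ∥ H(inner) → 128 + 48 = 176 bytes.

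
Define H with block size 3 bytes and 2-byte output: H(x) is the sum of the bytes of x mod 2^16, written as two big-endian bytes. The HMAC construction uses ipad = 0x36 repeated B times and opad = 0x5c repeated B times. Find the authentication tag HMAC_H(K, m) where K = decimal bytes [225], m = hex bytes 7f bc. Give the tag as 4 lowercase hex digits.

01f5

Key decimal bytes [225] = e1 is 1 byte ≤ B = 3; zero-pad to 3 bytes: K' = e1 00 00.
K' ⊕ ipad = d7 36 36.  K' ⊕ opad = bd 5c 5c.
Inner input = (K'⊕ipad) ∥ m = d7 36 36 ∥ 7f bc.
Inner hash: sum = 215+54+54+127+188 = 638 → 02 7e.
Outer input = (K'⊕opad) ∥ inner = bd 5c 5c ∥ 02 7e.
Outer hash (tag): sum = 189+92+92+2+126 = 501 → 01 f5.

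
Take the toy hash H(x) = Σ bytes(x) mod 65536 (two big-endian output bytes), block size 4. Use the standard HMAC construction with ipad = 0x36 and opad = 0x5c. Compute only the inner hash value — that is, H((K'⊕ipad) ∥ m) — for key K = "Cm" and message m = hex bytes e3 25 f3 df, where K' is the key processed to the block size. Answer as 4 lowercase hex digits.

Key "Cm" = 43 6d is 2 bytes ≤ B = 4; zero-pad to 4 bytes: K' = 43 6d 00 00.
K' ⊕ ipad = 75 5b 36 36.
Inner input = 75 5b 36 36 ∥ e3 25 f3 df.
Inner hash: sum = 117+91+54+54+227+37+243+223 = 1046 → 04 16.

0416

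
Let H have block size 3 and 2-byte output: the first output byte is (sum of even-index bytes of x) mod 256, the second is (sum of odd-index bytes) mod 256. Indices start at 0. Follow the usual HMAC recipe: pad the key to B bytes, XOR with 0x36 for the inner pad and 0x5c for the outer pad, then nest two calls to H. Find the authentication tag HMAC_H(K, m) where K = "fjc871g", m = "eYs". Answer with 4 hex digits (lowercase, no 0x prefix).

Key "fjc871g" = 66 6a 63 38 37 31 67 is 7 bytes > B = 3, so hash it first: H(key) = 67 d3, then zero-pad to 3 bytes: K' = 67 d3 00.
K' ⊕ ipad = 51 e5 36.  K' ⊕ opad = 3b 8f 5c.
Inner input = (K'⊕ipad) ∥ m = 51 e5 36 ∥ 65 59 73.
Inner hash: even-index sum = 224 mod 256 = 224; odd-index sum = 445 mod 256 = 189 → e0 bd.
Outer input = (K'⊕opad) ∥ inner = 3b 8f 5c ∥ e0 bd.
Outer hash (tag): even-index sum = 340 mod 256 = 84; odd-index sum = 367 mod 256 = 111 → 54 6f.

546f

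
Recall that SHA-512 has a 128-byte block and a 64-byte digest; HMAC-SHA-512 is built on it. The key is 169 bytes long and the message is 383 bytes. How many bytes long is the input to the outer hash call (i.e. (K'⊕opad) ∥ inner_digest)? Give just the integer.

192

Key is 169 > 128 bytes, so it is hashed to 64 bytes then zero-padded to 128: |K'| = 128.
Outer input = (K'⊕opad) ∥ H(inner) → 128 + 64 = 192 bytes.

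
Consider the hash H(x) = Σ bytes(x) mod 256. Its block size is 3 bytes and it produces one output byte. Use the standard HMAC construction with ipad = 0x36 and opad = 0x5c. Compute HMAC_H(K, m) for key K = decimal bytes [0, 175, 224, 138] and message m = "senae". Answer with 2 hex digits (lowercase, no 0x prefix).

a4

Key decimal bytes [0, 175, 224, 138] = 00 af e0 8a is 4 bytes > B = 3, so hash it first: H(key) = 19, then zero-pad to 3 bytes: K' = 19 00 00.
K' ⊕ ipad = 2f 36 36.  K' ⊕ opad = 45 5c 5c.
Inner input = (K'⊕ipad) ∥ m = 2f 36 36 ∥ 73 65 6e 61 65.
Inner hash: sum = 47+54+54+115+101+110+97+101 = 679; mod 256 = 167 → a7.
Outer input = (K'⊕opad) ∥ inner = 45 5c 5c ∥ a7.
Outer hash (tag): sum = 69+92+92+167 = 420; mod 256 = 164 → a4.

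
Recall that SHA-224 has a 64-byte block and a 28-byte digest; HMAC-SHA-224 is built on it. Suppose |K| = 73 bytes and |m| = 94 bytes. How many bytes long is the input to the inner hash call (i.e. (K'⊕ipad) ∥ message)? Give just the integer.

158

Key is 73 > 64 bytes, so it is hashed to 28 bytes then zero-padded to 64: |K'| = 64.
Inner input = (K'⊕ipad) ∥ m → 64 + 94 = 158 bytes.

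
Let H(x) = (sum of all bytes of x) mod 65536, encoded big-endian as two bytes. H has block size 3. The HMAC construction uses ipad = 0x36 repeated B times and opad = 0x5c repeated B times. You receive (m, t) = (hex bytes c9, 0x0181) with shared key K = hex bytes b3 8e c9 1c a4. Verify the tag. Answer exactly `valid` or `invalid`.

valid

Key hex bytes b3 8e c9 1c a4 is 5 bytes > B = 3, so hash it first: H(key) = 02 ca, then zero-pad to 3 bytes: K' = 02 ca 00.
K' ⊕ ipad = 34 fc 36; K' ⊕ opad = 5e 96 5c.
Inner hash: sum = 52+252+54+201 = 559 → 02 2f.
Outer hash (recomputed tag): sum = 94+150+92+2+47 = 385 → 01 81.
Recomputed tag = 0181; claimed = 0181 → match.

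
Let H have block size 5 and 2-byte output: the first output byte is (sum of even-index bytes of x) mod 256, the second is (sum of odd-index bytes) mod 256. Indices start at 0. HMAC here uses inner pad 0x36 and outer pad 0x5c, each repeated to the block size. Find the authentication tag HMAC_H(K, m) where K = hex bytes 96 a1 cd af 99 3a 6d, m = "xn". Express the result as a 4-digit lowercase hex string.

576b

Key hex bytes 96 a1 cd af 99 3a 6d is 7 bytes > B = 5, so hash it first: H(key) = 69 8a, then zero-pad to 5 bytes: K' = 69 8a 00 00 00.
K' ⊕ ipad = 5f bc 36 36 36.  K' ⊕ opad = 35 d6 5c 5c 5c.
Inner input = (K'⊕ipad) ∥ m = 5f bc 36 36 36 ∥ 78 6e.
Inner hash: even-index sum = 313 mod 256 = 57; odd-index sum = 362 mod 256 = 106 → 39 6a.
Outer input = (K'⊕opad) ∥ inner = 35 d6 5c 5c 5c ∥ 39 6a.
Outer hash (tag): even-index sum = 343 mod 256 = 87; odd-index sum = 363 mod 256 = 107 → 57 6b.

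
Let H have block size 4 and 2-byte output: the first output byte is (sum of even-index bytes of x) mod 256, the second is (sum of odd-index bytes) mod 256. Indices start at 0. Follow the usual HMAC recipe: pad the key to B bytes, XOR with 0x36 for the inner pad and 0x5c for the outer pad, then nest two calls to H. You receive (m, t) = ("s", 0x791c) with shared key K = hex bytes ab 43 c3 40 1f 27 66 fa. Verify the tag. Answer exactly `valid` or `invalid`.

valid

Key hex bytes ab 43 c3 40 1f 27 66 fa is 8 bytes > B = 4, so hash it first: H(key) = f3 a4, then zero-pad to 4 bytes: K' = f3 a4 00 00.
K' ⊕ ipad = c5 92 36 36; K' ⊕ opad = af f8 5c 5c.
Inner hash: even-index sum = 366 mod 256 = 110; odd-index sum = 200 mod 256 = 200 → 6e c8.
Outer hash (recomputed tag): even-index sum = 377 mod 256 = 121; odd-index sum = 540 mod 256 = 28 → 79 1c.
Recomputed tag = 791c; claimed = 791c → match.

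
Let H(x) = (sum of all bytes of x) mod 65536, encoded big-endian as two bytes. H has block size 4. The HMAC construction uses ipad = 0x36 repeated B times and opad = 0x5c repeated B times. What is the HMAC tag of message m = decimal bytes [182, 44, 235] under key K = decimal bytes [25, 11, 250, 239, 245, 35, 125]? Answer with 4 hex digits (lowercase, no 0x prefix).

Key decimal bytes [25, 11, 250, 239, 245, 35, 125] = 19 0b fa ef f5 23 7d is 7 bytes > B = 4, so hash it first: H(key) = 03 a2, then zero-pad to 4 bytes: K' = 03 a2 00 00.
K' ⊕ ipad = 35 94 36 36.  K' ⊕ opad = 5f fe 5c 5c.
Inner input = (K'⊕ipad) ∥ m = 35 94 36 36 ∥ b6 2c eb.
Inner hash: sum = 53+148+54+54+182+44+235 = 770 → 03 02.
Outer input = (K'⊕opad) ∥ inner = 5f fe 5c 5c ∥ 03 02.
Outer hash (tag): sum = 95+254+92+92+3+2 = 538 → 02 1a.

021a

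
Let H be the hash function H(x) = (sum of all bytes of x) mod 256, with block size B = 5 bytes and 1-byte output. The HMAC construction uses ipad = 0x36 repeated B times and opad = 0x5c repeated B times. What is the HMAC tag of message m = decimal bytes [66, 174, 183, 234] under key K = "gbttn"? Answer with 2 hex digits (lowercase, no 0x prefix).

Key "gbttn" = 67 62 74 74 6e is exactly B = 5 bytes: K' = 67 62 74 74 6e.
K' ⊕ ipad = 51 54 42 42 58.  K' ⊕ opad = 3b 3e 28 28 32.
Inner input = (K'⊕ipad) ∥ m = 51 54 42 42 58 ∥ 42 ae b7 ea.
Inner hash: sum = 81+84+66+66+88+66+174+183+234 = 1042; mod 256 = 18 → 12.
Outer input = (K'⊕opad) ∥ inner = 3b 3e 28 28 32 ∥ 12.
Outer hash (tag): sum = 59+62+40+40+50+18 = 269; mod 256 = 13 → 0d.

0d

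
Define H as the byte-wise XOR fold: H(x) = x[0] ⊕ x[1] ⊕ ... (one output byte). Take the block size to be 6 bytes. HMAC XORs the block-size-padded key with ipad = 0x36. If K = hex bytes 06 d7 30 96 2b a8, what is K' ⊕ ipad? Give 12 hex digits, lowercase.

Key hex bytes 06 d7 30 96 2b a8 is exactly B = 6 bytes: K' = 06 d7 30 96 2b a8.
XOR each byte with 0x36: 06⊕36=30, d7⊕36=e1, 30⊕36=06, 96⊕36=a0, 2b⊕36=1d, a8⊕36=9e.

30e106a01d9e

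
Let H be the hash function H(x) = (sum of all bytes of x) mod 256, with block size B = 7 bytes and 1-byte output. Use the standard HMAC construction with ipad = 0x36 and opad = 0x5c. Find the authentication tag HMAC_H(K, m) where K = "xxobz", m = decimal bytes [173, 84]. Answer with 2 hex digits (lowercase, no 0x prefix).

Key "xxobz" = 78 78 6f 62 7a is 5 bytes ≤ B = 7; zero-pad to 7 bytes: K' = 78 78 6f 62 7a 00 00.
K' ⊕ ipad = 4e 4e 59 54 4c 36 36.  K' ⊕ opad = 24 24 33 3e 26 5c 5c.
Inner input = (K'⊕ipad) ∥ m = 4e 4e 59 54 4c 36 36 ∥ ad 54.
Inner hash: sum = 78+78+89+84+76+54+54+173+84 = 770; mod 256 = 2 → 02.
Outer input = (K'⊕opad) ∥ inner = 24 24 33 3e 26 5c 5c ∥ 02.
Outer hash (tag): sum = 36+36+51+62+38+92+92+2 = 409; mod 256 = 153 → 99.

99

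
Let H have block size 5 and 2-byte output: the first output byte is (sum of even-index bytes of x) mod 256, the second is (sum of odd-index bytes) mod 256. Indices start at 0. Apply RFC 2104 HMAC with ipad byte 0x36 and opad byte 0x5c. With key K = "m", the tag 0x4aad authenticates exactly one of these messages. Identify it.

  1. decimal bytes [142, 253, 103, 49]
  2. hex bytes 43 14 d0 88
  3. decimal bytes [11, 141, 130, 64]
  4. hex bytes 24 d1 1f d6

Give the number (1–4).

Key "m" = 6d is 1 byte ≤ B = 5; zero-pad to 5 bytes: K' = 6d 00 00 00 00.
K' ⊕ ipad = 5b 36 36 36 36; K' ⊕ opad = 31 5c 5c 5c 5c.
m1: inner = H(5b 36 36 36 36 8e fd 67 31) = f5 61; tag = H(31 5c 5c 5c 5c f5 61) = 4aad ← matches
m2: inner = H(5b 36 36 36 36 43 14 d0 88) = 63 7f; tag = H(31 5c 5c 5c 5c 63 7f) = 681b
m3: inner = H(5b 36 36 36 36 0b 8d 82 40) = 94 f9; tag = H(31 5c 5c 5c 5c 94 f9) = e24c
m4: inner = H(5b 36 36 36 36 24 d1 1f d6) = 6e af; tag = H(31 5c 5c 5c 5c 6e af) = 9826

1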